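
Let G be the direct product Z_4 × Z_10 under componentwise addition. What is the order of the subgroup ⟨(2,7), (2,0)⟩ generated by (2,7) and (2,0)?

|⟨(2,7)⟩| = 10 and |⟨(2,0)⟩| = 2, so |H| is a multiple of lcm(10, 2) = 10 and divides |G| = 40.
Closing under the operation: H = {(0,0), (0,1), (0,2), (0,3), (0,4), (0,5), (0,6), (0,7), (0,8), (0,9), (2,0), (2,1), (2,2), (2,3), (2,4), (2,5), (2,6), (2,7), (2,8), (2,9)}, so |H| = 20.

20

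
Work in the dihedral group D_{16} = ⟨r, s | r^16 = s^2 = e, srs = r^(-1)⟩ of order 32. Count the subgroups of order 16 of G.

3

|G| = 32 and 16 | 32, so subgroups of order 16 are possible by Lagrange.
The subgroups of order 16 are: {e, r, r^2, r^3, r^4, r^5, r^6, r^7, r^8, r^9, r^10, r^11, r^12, r^13, r^14, r^15}; {e, r^2, r^4, r^6, r^8, r^10, r^12, r^14, s, r^2s, r^4s, r^6s, r^8s, r^10s, r^12s, r^14s}; {e, r^2, r^4, r^6, r^8, r^10, r^12, r^14, rs, r^3s, r^5s, r^7s, r^9s, r^11s, r^13s, r^15s}.
So G has 3 subgroups of order 16.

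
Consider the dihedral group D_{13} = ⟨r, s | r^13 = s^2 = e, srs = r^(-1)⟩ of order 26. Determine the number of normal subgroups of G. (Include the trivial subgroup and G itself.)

3

G has 16 subgroups. Checking conjugation-invariance by order — order 1: 1/1 normal; order 2: 0/13 normal; order 13: 1/1 normal; order 26: 1/1 normal.
Total normal subgroups: 3.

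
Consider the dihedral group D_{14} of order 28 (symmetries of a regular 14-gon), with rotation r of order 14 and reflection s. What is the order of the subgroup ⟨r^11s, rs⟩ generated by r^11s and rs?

14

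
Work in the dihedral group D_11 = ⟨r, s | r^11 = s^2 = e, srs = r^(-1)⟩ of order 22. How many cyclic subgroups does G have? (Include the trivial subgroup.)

13

A cyclic subgroup of order d is generated by each of its φ(d) elements of order d, so the cyclic subgroups of order d number (#elements of order d)/φ(d).
Cyclic subgroups by order — order 1: 1; order 2: 11; order 11: 1.
Total: 13.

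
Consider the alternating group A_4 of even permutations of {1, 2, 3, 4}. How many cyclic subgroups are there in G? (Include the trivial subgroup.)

Each element a generates a cyclic subgroup ⟨a⟩; distinct elements may generate the same one (a cyclic group of order d has φ(d) generators).
Cyclic subgroups by order — order 1: 1; order 2: 3; order 3: 4.
Total: 8.

8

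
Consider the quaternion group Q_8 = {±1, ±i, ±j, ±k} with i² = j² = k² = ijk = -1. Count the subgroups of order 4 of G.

3

|G| = 8 and 4 | 8, so subgroups of order 4 are possible by Lagrange.
The subgroups of order 4 are: {1, -1, i, -i}; {1, -1, j, -j}; {1, -1, k, -k}.
So G has 3 subgroups of order 4.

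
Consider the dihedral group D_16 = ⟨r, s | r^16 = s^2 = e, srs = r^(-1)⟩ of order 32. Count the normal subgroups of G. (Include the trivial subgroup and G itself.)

8

G has 36 subgroups. Checking conjugation-invariance by order — order 1: 1/1 normal; order 2: 1/17 normal; order 4: 1/9 normal; order 8: 1/5 normal; order 16: 3/3 normal; order 32: 1/1 normal.
Total normal subgroups: 8.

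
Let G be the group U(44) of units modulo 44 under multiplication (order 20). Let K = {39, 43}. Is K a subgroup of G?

The identity 1 ∉ K, so K is not a subgroup.

No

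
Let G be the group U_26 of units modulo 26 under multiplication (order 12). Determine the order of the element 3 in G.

Compute successive powers of 3 mod 26: 3, 9, 1; 3^3 ≡ 1 (mod 26).
So |⟨3⟩| = 3.

3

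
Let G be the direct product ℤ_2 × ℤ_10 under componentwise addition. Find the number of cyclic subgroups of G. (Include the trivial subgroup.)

8

A cyclic subgroup of order d is generated by each of its φ(d) elements of order d, so the cyclic subgroups of order d number (#elements of order d)/φ(d).
Cyclic subgroups by order — order 1: 1; order 2: 3; order 5: 1; order 10: 3.
Total: 8.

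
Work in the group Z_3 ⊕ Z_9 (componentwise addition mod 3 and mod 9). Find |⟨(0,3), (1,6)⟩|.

9

|⟨(0,3)⟩| = 3 and |⟨(1,6)⟩| = 3, so |H| is a multiple of lcm(3, 3) = 3 and divides |G| = 27.
Closing under the operation: H = {(0,0), (0,3), (0,6), (1,0), (1,3), (1,6), (2,0), (2,3), (2,6)}, so |H| = 9.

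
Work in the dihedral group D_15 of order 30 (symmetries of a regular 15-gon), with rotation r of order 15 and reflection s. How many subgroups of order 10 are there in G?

3

|G| = 30 and 10 | 30, so subgroups of order 10 are possible by Lagrange.
The subgroups of order 10 are: {e, r^3, r^6, r^9, r^12, rs, r^4s, r^7s, r^10s, r^13s}; {e, r^3, r^6, r^9, r^12, r^2s, r^5s, r^8s, r^11s, r^14s}; {e, r^3, r^6, r^9, r^12, s, r^3s, r^6s, r^9s, r^12s}.
So G has 3 subgroups of order 10.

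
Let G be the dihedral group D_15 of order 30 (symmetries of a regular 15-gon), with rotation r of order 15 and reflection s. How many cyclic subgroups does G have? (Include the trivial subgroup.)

Each element a generates a cyclic subgroup ⟨a⟩; distinct elements may generate the same one (a cyclic group of order d has φ(d) generators).
Cyclic subgroups by order — order 1: 1; order 2: 15; order 3: 1; order 5: 1; order 15: 1.
Total: 19.

19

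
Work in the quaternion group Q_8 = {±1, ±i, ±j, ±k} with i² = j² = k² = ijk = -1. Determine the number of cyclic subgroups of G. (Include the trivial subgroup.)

5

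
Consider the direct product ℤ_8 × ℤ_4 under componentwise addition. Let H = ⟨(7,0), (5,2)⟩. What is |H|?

|⟨(7,0)⟩| = 8 and |⟨(5,2)⟩| = 8, so |H| is a multiple of lcm(8, 8) = 8 and divides |G| = 32.
Closing under the operation: H = {(0,0), (0,2), (1,0), (1,2), (2,0), (2,2), (3,0), (3,2), (4,0), (4,2), (5,0), (5,2), (6,0), (6,2), (7,0), (7,2)}, so |H| = 16.

16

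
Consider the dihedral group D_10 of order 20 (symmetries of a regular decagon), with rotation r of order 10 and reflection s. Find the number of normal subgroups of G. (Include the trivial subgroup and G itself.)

7

G has 22 subgroups. Checking conjugation-invariance by order — order 1: 1/1 normal; order 2: 1/11 normal; order 4: 0/5 normal; order 5: 1/1 normal; order 10: 3/3 normal; order 20: 1/1 normal.
Total normal subgroups: 7.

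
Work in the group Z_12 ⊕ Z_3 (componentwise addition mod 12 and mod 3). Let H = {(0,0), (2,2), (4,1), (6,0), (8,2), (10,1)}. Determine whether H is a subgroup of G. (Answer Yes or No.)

Yes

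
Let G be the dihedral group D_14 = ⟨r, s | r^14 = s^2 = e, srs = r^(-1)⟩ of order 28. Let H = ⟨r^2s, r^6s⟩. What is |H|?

|⟨r^2s⟩| = 2 and |⟨r^6s⟩| = 2, so |H| is a multiple of lcm(2, 2) = 2 and divides |G| = 28.
Closing under the operation: H = {e, r^2, r^4, r^6, r^8, r^10, r^12, s, r^2s, r^4s, r^6s, r^8s, r^10s, r^12s}, so |H| = 14.

14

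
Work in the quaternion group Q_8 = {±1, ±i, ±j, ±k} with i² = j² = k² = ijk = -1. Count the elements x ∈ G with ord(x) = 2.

The elements of order 2 are: -1.
That's 1.

1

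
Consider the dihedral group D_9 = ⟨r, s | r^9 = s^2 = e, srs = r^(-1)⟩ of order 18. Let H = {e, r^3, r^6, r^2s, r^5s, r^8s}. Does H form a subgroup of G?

Yes

|H| = 6 divides |G| = 18, consistent with Lagrange.
H contains the identity, every element's inverse is in H, and H is closed under ·: it is a subgroup.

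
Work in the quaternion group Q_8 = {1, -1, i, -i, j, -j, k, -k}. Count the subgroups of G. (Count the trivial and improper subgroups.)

6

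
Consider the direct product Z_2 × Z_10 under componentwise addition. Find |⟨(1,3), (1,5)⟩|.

|⟨(1,3)⟩| = 10 and |⟨(1,5)⟩| = 2, so |H| is a multiple of lcm(10, 2) = 10 and divides |G| = 20.
Closing under the operation: H = {(0,0), (0,2), (0,4), (0,6), (0,8), (1,1), (1,3), (1,5), (1,7), (1,9)}, so |H| = 10.

10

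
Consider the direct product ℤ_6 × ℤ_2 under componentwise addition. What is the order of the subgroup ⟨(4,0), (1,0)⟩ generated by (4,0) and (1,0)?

6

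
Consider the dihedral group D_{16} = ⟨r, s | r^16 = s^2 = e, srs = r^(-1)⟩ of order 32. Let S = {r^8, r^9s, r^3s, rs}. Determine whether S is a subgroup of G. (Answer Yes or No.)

No

The identity e ∉ S, so S is not a subgroup.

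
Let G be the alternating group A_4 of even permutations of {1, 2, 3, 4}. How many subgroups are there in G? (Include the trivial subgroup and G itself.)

10

|G| = 12, so by Lagrange every subgroup order divides 12. Divisors: 1, 2, 3, 4, 6, 12.
Subgroups by order — order 1: 1; order 2: 3; order 3: 4; order 4: 1; order 6: 0; order 12: 1.
Total: 1 + 3 + 4 + 1 + 0 + 1 = 10.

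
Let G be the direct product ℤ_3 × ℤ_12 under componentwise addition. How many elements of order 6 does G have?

8

An element (a,b) has order lcm(ord(a), ord(b)); count pairs with lcm equal to 6.
Enumerating gives 8 such elements.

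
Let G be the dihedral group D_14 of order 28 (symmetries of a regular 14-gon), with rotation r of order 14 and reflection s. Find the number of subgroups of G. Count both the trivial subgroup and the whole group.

|G| = 28, so by Lagrange every subgroup order divides 28. Divisors: 1, 2, 4, 7, 14, 28.
Subgroups by order — order 1: 1; order 2: 15; order 4: 7; order 7: 1; order 14: 3; order 28: 1.
Total: 1 + 15 + 7 + 1 + 3 + 1 = 28.

28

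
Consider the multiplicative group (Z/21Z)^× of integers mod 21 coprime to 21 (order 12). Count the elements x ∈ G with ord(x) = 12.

No element of G has order 12 (even though 12 | 12).

0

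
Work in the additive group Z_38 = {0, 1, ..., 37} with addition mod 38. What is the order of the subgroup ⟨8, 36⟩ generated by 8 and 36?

19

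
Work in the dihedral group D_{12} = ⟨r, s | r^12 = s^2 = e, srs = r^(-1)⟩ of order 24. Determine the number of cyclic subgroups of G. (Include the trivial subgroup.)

18

A cyclic subgroup of order d is generated by each of its φ(d) elements of order d, so the cyclic subgroups of order d number (#elements of order d)/φ(d).
Cyclic subgroups by order — order 1: 1; order 2: 13; order 3: 1; order 4: 1; order 6: 1; order 12: 1.
Total: 18.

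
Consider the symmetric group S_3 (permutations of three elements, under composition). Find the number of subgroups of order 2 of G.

|G| = 6 and 2 | 6, so subgroups of order 2 are possible by Lagrange.
The subgroups of order 2 are: {e, (1 2)}; {e, (1 3)}; {e, (2 3)}.
So G has 3 subgroups of order 2.

3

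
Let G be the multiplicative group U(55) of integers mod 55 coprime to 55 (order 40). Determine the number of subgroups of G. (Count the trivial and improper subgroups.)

|G| = 40, so by Lagrange every subgroup order divides 40. Divisors: 1, 2, 4, 5, 8, 10, 20, 40.
Subgroups by order — order 1: 1; order 2: 3; order 4: 3; order 5: 1; order 8: 1; order 10: 3; order 20: 3; order 40: 1.
Total: 1 + 3 + 3 + 1 + 1 + 3 + 3 + 1 = 16.

16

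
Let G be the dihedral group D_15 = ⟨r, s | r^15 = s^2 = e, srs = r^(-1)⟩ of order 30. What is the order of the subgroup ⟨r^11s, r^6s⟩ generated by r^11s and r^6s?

|⟨r^11s⟩| = 2 and |⟨r^6s⟩| = 2, so |H| is a multiple of lcm(2, 2) = 2 and divides |G| = 30.
Closing under the operation: H = {e, r^5, r^10, rs, r^6s, r^11s}, so |H| = 6.

6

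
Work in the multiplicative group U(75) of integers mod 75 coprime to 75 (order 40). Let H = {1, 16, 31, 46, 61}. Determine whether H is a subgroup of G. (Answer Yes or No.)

Yes

|H| = 5 divides |G| = 40, consistent with Lagrange.
H contains the identity, every element's inverse is in H, and H is closed under ·: it is a subgroup.
In fact H = ⟨16⟩.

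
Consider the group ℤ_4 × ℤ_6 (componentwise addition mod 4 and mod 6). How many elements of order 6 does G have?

6

An element (a,b) has order lcm(ord(a), ord(b)); count pairs with lcm equal to 6.
Enumerating gives 6 such elements.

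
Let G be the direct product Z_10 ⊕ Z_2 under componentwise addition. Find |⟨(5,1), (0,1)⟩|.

4

|⟨(5,1)⟩| = 2 and |⟨(0,1)⟩| = 2, so |H| is a multiple of lcm(2, 2) = 2 and divides |G| = 20.
Closing under the operation: H = {(0,0), (0,1), (5,0), (5,1)}, so |H| = 4.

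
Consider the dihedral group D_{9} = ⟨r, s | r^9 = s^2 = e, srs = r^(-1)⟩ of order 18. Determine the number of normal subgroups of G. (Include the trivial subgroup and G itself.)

G has 16 subgroups. Checking conjugation-invariance by order — order 1: 1/1 normal; order 2: 0/9 normal; order 3: 1/1 normal; order 6: 0/3 normal; order 9: 1/1 normal; order 18: 1/1 normal.
Total normal subgroups: 4.

4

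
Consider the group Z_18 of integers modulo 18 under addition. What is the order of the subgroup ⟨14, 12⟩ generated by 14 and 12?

9

|⟨14⟩| = 9 and |⟨12⟩| = 3, so |H| is a multiple of lcm(9, 3) = 9 and divides |G| = 18.
Closing under the operation: H = {0, 2, 4, 6, 8, 10, 12, 14, 16}, so |H| = 9.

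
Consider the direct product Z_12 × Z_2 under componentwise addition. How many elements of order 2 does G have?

3

An element (a,b) has order lcm(ord(a), ord(b)); count pairs with lcm equal to 2.
Enumerating gives 3 such elements.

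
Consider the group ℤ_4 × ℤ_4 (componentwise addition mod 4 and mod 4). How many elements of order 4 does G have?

An element (a,b) has order lcm(ord(a), ord(b)); count pairs with lcm equal to 4.
Enumerating gives 12 such elements.

12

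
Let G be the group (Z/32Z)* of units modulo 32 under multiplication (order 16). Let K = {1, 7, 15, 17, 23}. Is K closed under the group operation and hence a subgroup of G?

|K| = 5 does not divide |G| = 16, so by Lagrange K is not a subgroup.

No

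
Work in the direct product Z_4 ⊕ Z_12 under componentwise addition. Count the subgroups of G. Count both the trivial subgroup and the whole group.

30

|G| = 48, so by Lagrange every subgroup order divides 48. Divisors: 1, 2, 3, 4, 6, 8, 12, 16, 24, 48.
Subgroups by order — order 1: 1; order 2: 3; order 3: 1; order 4: 7; order 6: 3; order 8: 3; order 12: 7; order 16: 1; order 24: 3; order 48: 1.
Total: 1 + 3 + 1 + 7 + 3 + 3 + 7 + 1 + 3 + 1 = 30.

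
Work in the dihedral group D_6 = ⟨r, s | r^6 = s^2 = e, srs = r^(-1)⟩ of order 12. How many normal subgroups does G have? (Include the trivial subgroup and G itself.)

7

G has 16 subgroups. Checking conjugation-invariance by order — order 1: 1/1 normal; order 2: 1/7 normal; order 3: 1/1 normal; order 4: 0/3 normal; order 6: 3/3 normal; order 12: 1/1 normal.
Total normal subgroups: 7.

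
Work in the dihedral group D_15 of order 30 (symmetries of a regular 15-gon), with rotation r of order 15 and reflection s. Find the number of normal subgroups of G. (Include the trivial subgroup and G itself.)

5

G has 28 subgroups. Checking conjugation-invariance by order — order 1: 1/1 normal; order 2: 0/15 normal; order 3: 1/1 normal; order 5: 1/1 normal; order 6: 0/5 normal; order 10: 0/3 normal; order 15: 1/1 normal; order 30: 1/1 normal.
Total normal subgroups: 5.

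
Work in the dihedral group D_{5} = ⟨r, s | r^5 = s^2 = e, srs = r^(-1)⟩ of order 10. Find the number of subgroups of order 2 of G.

|G| = 10 and 2 | 10, so subgroups of order 2 are possible by Lagrange.
The subgroups of order 2 are: {e, r^2s}; {e, r^3s}; {e, r^4s}; {e, rs}; … (5 in all).
So G has 5 subgroups of order 2.

5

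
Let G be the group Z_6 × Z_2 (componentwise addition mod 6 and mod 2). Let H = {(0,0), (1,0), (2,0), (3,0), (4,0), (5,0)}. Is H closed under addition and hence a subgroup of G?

|H| = 6 divides |G| = 12, consistent with Lagrange.
H contains the identity, every element's inverse is in H, and H is closed under +: it is a subgroup.
In fact H = ⟨(5,0)⟩.

Yes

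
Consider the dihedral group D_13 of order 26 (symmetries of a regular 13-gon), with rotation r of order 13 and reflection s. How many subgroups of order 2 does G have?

|G| = 26 and 2 | 26, so subgroups of order 2 are possible by Lagrange.
The subgroups of order 2 are: {e, r^10s}; {e, r^11s}; {e, r^12s}; {e, r^2s}; … (13 in all).
So G has 13 subgroups of order 2.

13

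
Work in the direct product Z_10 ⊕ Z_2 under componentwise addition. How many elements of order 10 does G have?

12

An element (a,b) has order lcm(ord(a), ord(b)); count pairs with lcm equal to 10.
Enumerating gives 12 such elements.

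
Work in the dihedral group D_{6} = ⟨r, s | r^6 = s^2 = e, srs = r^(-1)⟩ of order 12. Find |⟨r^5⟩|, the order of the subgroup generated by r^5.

Computing powers of r^5: the smallest k with (r^5)^k = e is k = 6.

6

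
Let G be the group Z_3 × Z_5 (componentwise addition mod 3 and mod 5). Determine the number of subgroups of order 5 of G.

1

|G| = 15 and 5 | 15, so subgroups of order 5 are possible by Lagrange.
The subgroups of order 5 are: {(0,0), (0,1), (0,2), (0,3), (0,4)}.
So G has 1 subgroup of order 5.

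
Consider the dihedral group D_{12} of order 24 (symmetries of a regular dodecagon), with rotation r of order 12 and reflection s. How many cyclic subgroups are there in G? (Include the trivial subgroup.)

18

Group the elements of G by the cyclic subgroup they generate; each cyclic subgroup of order d accounts for φ(d) elements.
Cyclic subgroups by order — order 1: 1; order 2: 13; order 3: 1; order 4: 1; order 6: 1; order 12: 1.
Total: 18.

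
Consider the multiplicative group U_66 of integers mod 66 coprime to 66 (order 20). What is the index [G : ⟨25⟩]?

|⟨25⟩| = 5 and |G| = 20.
By Lagrange, [G : H] = |G|/|H| = 20/5 = 4.

4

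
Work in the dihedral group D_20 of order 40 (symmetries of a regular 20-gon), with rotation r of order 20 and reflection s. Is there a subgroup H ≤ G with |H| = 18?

No

18 does not divide |G| = 40, so by Lagrange no subgroup of order 18 exists.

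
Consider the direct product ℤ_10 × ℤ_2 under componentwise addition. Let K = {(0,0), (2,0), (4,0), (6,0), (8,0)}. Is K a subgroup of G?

Yes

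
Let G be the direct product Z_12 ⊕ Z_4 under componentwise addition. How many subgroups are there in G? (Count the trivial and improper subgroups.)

30

|G| = 48, so by Lagrange every subgroup order divides 48. Divisors: 1, 2, 3, 4, 6, 8, 12, 16, 24, 48.
Subgroups by order — order 1: 1; order 2: 3; order 3: 1; order 4: 7; order 6: 3; order 8: 3; order 12: 7; order 16: 1; order 24: 3; order 48: 1.
Total: 1 + 3 + 1 + 7 + 3 + 3 + 7 + 1 + 3 + 1 = 30.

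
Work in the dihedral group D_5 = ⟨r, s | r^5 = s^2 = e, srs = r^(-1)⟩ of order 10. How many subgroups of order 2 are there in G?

5

|G| = 10 and 2 | 10, so subgroups of order 2 are possible by Lagrange.
The subgroups of order 2 are: {e, r^2s}; {e, r^3s}; {e, r^4s}; {e, rs}; … (5 in all).
So G has 5 subgroups of order 2.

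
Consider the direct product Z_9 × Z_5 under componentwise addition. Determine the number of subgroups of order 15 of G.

1

|G| = 45 and 15 | 45, so subgroups of order 15 are possible by Lagrange.
The subgroups of order 15 are: {(0,0), (0,1), (0,2), (0,3), (0,4), (3,0), (3,1), (3,2), (3,3), (3,4), (6,0), (6,1), (6,2), (6,3), (6,4)}.
So G has 1 subgroup of order 15.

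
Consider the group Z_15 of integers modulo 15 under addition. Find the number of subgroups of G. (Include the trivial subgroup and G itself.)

Subgroups of the cyclic group Z_15 correspond bijectively to divisors of 15.
Divisors of 15: 1, 3, 5, 15.
So Z_15 has 4 subgroups.

4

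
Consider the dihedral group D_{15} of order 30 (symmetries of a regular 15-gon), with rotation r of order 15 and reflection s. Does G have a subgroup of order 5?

Yes

5 | 30. A subgroup of order 5 is {e, r^3, r^6, r^9, r^12}.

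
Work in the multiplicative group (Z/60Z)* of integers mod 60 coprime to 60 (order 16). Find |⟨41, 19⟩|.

4

|⟨41⟩| = 2 and |⟨19⟩| = 2, so |H| is a multiple of lcm(2, 2) = 2 and divides |G| = 16.
Closing under the operation: H = {1, 19, 41, 59}, so |H| = 4.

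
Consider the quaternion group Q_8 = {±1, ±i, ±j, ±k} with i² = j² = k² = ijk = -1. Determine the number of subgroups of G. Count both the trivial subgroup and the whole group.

6

|G| = 8, so by Lagrange every subgroup order divides 8. Divisors: 1, 2, 4, 8.
Subgroups by order — order 1: 1; order 2: 1; order 4: 3; order 8: 1.
Total: 1 + 1 + 3 + 1 = 6.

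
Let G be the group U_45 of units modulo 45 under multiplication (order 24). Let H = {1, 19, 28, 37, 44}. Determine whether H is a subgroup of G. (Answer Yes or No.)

No

|H| = 5 does not divide |G| = 24, so by Lagrange H is not a subgroup.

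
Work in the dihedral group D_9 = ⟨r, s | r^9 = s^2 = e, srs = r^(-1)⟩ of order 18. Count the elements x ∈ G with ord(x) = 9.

6

The elements of order 9 are: r, r^2, r^4, r^5, r^7, r^8.
That's 6.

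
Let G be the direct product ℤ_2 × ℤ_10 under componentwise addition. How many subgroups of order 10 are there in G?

|G| = 20 and 10 | 20, so subgroups of order 10 are possible by Lagrange.
The subgroups of order 10 are: {(0,0), (0,1), (0,2), (0,3), (0,4), (0,5), (0,6), (0,7), (0,8), (0,9)}; {(0,0), (0,2), (0,4), (0,6), (0,8), (1,0), (1,2), (1,4), (1,6), (1,8)}; {(0,0), (0,2), (0,4), (0,6), (0,8), (1,1), (1,3), (1,5), (1,7), (1,9)}.
So G has 3 subgroups of order 10.

3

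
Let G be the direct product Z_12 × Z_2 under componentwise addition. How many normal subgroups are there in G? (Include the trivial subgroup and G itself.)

16

G is abelian, so every subgroup is normal.
G has 16 subgroups in total, hence 16 normal subgroups.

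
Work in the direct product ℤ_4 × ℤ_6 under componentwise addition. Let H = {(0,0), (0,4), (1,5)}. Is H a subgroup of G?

(1,5) ∈ H but its inverse (3,1) ∉ H, so H is not a subgroup.

No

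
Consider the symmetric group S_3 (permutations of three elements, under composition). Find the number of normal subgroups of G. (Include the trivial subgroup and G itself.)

3

G has 6 subgroups. Checking conjugation-invariance by order — order 1: 1/1 normal; order 2: 0/3 normal; order 3: 1/1 normal; order 6: 1/1 normal.
Total normal subgroups: 3.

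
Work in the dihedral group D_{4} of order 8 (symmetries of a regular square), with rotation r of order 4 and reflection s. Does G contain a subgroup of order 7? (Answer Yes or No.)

No

7 does not divide |G| = 8, so by Lagrange no subgroup of order 7 exists.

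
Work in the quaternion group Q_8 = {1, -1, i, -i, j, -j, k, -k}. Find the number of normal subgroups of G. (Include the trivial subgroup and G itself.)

G has 6 subgroups. Checking conjugation-invariance by order — order 1: 1/1 normal; order 2: 1/1 normal; order 4: 3/3 normal; order 8: 1/1 normal.
Total normal subgroups: 6.

6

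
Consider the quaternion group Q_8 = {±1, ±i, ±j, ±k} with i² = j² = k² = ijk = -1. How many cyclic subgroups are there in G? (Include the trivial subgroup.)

Each element a generates a cyclic subgroup ⟨a⟩; distinct elements may generate the same one (a cyclic group of order d has φ(d) generators).
Cyclic subgroups by order — order 1: 1; order 2: 1; order 4: 3.
Total: 5.

5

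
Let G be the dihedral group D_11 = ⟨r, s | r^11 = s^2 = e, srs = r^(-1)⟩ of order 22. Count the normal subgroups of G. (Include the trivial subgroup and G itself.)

G has 14 subgroups. Checking conjugation-invariance by order — order 1: 1/1 normal; order 2: 0/11 normal; order 11: 1/1 normal; order 22: 1/1 normal.
Total normal subgroups: 3.

3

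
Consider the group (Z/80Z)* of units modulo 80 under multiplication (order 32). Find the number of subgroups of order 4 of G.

|G| = 32 and 4 | 32, so subgroups of order 4 are possible by Lagrange.
The subgroups of order 4 are: {1, 11, 41, 51}; {1, 9, 13, 37}; {1, 17, 33, 49}; {1, 19, 41, 59}; … (19 in all).
So G has 19 subgroups of order 4.

19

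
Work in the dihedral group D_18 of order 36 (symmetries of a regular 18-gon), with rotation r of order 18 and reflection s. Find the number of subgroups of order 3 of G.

|G| = 36 and 3 | 36, so subgroups of order 3 are possible by Lagrange.
The subgroups of order 3 are: {e, r^6, r^12}.
So G has 1 subgroup of order 3.

1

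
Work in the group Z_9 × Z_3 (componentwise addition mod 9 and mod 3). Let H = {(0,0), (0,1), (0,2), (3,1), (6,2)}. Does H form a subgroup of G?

No

|H| = 5 does not divide |G| = 27, so by Lagrange H is not a subgroup.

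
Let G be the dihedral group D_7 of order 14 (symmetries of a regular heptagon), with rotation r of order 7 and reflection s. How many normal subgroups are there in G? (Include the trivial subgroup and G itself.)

3

G has 10 subgroups. Checking conjugation-invariance by order — order 1: 1/1 normal; order 2: 0/7 normal; order 7: 1/1 normal; order 14: 1/1 normal.
Total normal subgroups: 3.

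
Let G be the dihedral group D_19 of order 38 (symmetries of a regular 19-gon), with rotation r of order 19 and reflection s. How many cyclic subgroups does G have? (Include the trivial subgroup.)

Group the elements of G by the cyclic subgroup they generate; each cyclic subgroup of order d accounts for φ(d) elements.
Cyclic subgroups by order — order 1: 1; order 2: 19; order 19: 1.
Total: 21.

21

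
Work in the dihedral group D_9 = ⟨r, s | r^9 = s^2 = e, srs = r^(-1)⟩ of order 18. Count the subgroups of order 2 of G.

|G| = 18 and 2 | 18, so subgroups of order 2 are possible by Lagrange.
The subgroups of order 2 are: {e, r^2s}; {e, r^3s}; {e, r^4s}; {e, r^5s}; … (9 in all).
So G has 9 subgroups of order 2.

9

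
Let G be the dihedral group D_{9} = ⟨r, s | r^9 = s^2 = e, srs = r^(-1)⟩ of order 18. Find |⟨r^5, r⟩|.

9

|⟨r^5⟩| = 9 and |⟨r⟩| = 9, so |H| is a multiple of lcm(9, 9) = 9 and divides |G| = 18.
Closing under the operation: H = {e, r, r^2, r^3, r^4, r^5, r^6, r^7, r^8}, so |H| = 9.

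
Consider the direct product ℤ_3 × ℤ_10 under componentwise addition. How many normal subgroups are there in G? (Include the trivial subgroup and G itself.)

G is abelian, so every subgroup is normal.
G has 8 subgroups in total, hence 8 normal subgroups.

8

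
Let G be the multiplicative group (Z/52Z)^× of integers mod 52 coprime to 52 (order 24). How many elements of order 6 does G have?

6

The elements of order 6 are: 3, 17, 23, 35, 43, 49.
That's 6.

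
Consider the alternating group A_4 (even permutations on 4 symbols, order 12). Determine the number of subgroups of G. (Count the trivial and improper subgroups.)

|G| = 12, so by Lagrange every subgroup order divides 12. Divisors: 1, 2, 3, 4, 6, 12.
Subgroups by order — order 1: 1; order 2: 3; order 3: 4; order 4: 1; order 6: 0; order 12: 1.
Total: 1 + 3 + 4 + 1 + 0 + 1 = 10.

10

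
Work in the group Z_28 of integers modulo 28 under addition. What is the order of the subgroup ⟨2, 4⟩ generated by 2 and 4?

|⟨2⟩| = 14 and |⟨4⟩| = 7, so |H| is a multiple of lcm(14, 7) = 14 and divides |G| = 28.
Closing under the operation: H = {0, 2, 4, 6, 8, 10, 12, 14, 16, 18, 20, 22, 24, 26}, so |H| = 14.

14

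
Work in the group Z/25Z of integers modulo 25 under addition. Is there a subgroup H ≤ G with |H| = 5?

5 | 25. A subgroup of order 5 is {0, 5, 10, 15, 20}.

Yes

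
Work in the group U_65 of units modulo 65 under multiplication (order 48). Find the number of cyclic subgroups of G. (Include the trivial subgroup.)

20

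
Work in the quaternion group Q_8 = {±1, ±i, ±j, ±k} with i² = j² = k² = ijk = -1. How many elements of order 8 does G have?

0

No element of G has order 8 (even though 8 | 8).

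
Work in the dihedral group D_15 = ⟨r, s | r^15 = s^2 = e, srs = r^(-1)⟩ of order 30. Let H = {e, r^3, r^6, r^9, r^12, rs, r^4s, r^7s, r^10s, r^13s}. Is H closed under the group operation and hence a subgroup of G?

|H| = 10 divides |G| = 30, consistent with Lagrange.
H contains the identity, every element's inverse is in H, and H is closed under ·: it is a subgroup.

Yes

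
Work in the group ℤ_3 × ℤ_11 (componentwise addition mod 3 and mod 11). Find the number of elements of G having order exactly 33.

An element (a,b) has order lcm(ord(a), ord(b)); count pairs with lcm equal to 33.
Enumerating gives 20 such elements.

20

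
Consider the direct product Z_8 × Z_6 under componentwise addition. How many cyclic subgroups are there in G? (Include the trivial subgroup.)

16

Group the elements of G by the cyclic subgroup they generate; each cyclic subgroup of order d accounts for φ(d) elements.
Cyclic subgroups by order — order 1: 1; order 2: 3; order 3: 1; order 4: 2; order 6: 3; order 8: 2; order 12: 2; order 24: 2.
Total: 16.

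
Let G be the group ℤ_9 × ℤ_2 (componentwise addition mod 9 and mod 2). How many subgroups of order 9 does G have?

|G| = 18 and 9 | 18, so subgroups of order 9 are possible by Lagrange.
The subgroups of order 9 are: {(0,0), (1,0), (2,0), (3,0), (4,0), (5,0), (6,0), (7,0), (8,0)}.
So G has 1 subgroup of order 9.

1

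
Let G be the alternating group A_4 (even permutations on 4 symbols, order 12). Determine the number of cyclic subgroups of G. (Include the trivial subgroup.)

Each element a generates a cyclic subgroup ⟨a⟩; distinct elements may generate the same one (a cyclic group of order d has φ(d) generators).
Cyclic subgroups by order — order 1: 1; order 2: 3; order 3: 4.
Total: 8.

8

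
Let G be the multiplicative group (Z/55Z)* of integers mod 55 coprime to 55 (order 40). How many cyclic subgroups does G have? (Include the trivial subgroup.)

A cyclic subgroup of order d is generated by each of its φ(d) elements of order d, so the cyclic subgroups of order d number (#elements of order d)/φ(d).
Cyclic subgroups by order — order 1: 1; order 2: 3; order 4: 2; order 5: 1; order 10: 3; order 20: 2.
Total: 12.

12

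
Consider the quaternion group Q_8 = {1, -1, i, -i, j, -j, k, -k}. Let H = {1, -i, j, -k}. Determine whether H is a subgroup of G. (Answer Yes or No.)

j ∈ H but its inverse -j ∉ H, so H is not a subgroup.

No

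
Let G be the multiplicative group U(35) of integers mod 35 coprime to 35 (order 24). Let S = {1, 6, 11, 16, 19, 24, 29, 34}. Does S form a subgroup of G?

No

Closure fails: 6 · 11 = 31 ∉ S. So S is not a subgroup.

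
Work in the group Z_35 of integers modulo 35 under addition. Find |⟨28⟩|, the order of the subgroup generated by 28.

In Z_35, the order of an element a is n/gcd(a, n).
gcd(28, 35) = 7, so |⟨28⟩| = 35/7 = 5.

5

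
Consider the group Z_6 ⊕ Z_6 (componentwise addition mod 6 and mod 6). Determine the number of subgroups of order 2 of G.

3

|G| = 36 and 2 | 36, so subgroups of order 2 are possible by Lagrange.
The subgroups of order 2 are: {(0,0), (0,3)}; {(0,0), (3,0)}; {(0,0), (3,3)}.
So G has 3 subgroups of order 2.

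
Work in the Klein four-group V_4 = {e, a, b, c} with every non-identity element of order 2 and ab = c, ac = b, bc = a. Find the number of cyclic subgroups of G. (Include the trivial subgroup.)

4

A cyclic subgroup of order d is generated by each of its φ(d) elements of order d, so the cyclic subgroups of order d number (#elements of order d)/φ(d).
Cyclic subgroups by order — order 1: 1; order 2: 3.
Total: 4.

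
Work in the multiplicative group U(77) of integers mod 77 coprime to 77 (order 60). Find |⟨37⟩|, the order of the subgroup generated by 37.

Compute successive powers of 37 mod 77: 37, 60, 64, 58, 67, 15, 16, 53, …; 37^15 ≡ 1 (mod 77).
So |⟨37⟩| = 15.

15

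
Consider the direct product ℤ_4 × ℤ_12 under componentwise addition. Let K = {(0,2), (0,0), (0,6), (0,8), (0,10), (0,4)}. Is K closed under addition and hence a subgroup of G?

|K| = 6 divides |G| = 48, consistent with Lagrange.
K contains the identity, every element's inverse is in K, and K is closed under +: it is a subgroup.
In fact K = ⟨(0,2)⟩.

Yes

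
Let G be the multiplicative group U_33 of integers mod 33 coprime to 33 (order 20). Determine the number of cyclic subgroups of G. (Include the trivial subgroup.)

8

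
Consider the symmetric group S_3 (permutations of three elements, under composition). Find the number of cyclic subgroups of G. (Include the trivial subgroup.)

Group the elements of G by the cyclic subgroup they generate; each cyclic subgroup of order d accounts for φ(d) elements.
Cyclic subgroups by order — order 1: 1; order 2: 3; order 3: 1.
Total: 5.

5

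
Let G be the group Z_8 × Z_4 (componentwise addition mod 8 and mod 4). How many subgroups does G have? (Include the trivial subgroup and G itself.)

|G| = 32, so by Lagrange every subgroup order divides 32. Divisors: 1, 2, 4, 8, 16, 32.
Subgroups by order — order 1: 1; order 2: 3; order 4: 7; order 8: 7; order 16: 3; order 32: 1.
Total: 1 + 3 + 7 + 7 + 3 + 1 = 22.

22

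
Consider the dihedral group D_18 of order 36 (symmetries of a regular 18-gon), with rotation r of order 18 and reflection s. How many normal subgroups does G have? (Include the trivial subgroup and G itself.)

G has 45 subgroups. Checking conjugation-invariance by order — order 1: 1/1 normal; order 2: 1/19 normal; order 3: 1/1 normal; order 4: 0/9 normal; order 6: 1/7 normal; order 9: 1/1 normal; order 12: 0/3 normal; order 18: 3/3 normal; order 36: 1/1 normal.
Total normal subgroups: 9.

9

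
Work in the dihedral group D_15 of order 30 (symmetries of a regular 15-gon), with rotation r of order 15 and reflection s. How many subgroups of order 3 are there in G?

1

|G| = 30 and 3 | 30, so subgroups of order 3 are possible by Lagrange.
The subgroups of order 3 are: {e, r^5, r^10}.
So G has 1 subgroup of order 3.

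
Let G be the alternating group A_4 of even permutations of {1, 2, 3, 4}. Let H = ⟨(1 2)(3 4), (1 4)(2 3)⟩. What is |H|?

|⟨(1 2)(3 4)⟩| = 2 and |⟨(1 4)(2 3)⟩| = 2, so |H| is a multiple of lcm(2, 2) = 2 and divides |G| = 12.
Closing under the operation: H = {e, (1 2)(3 4), (1 3)(2 4), (1 4)(2 3)}, so |H| = 4.

4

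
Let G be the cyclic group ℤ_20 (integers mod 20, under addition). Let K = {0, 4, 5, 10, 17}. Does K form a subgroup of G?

No

17 ∈ K but its inverse 3 ∉ K, so K is not a subgroup.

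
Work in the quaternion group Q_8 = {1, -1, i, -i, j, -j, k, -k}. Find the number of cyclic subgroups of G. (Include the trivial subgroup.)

5

Group the elements of G by the cyclic subgroup they generate; each cyclic subgroup of order d accounts for φ(d) elements.
Cyclic subgroups by order — order 1: 1; order 2: 1; order 4: 3.
Total: 5.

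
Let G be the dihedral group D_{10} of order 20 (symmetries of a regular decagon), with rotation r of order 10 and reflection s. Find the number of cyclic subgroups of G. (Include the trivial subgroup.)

Group the elements of G by the cyclic subgroup they generate; each cyclic subgroup of order d accounts for φ(d) elements.
Cyclic subgroups by order — order 1: 1; order 2: 11; order 5: 1; order 10: 1.
Total: 14.

14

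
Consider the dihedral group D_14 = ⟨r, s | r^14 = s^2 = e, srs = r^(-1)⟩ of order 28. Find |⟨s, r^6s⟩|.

14

|⟨s⟩| = 2 and |⟨r^6s⟩| = 2, so |H| is a multiple of lcm(2, 2) = 2 and divides |G| = 28.
Closing under the operation: H = {e, r^2, r^4, r^6, r^8, r^10, r^12, s, r^2s, r^4s, r^6s, r^8s, r^10s, r^12s}, so |H| = 14.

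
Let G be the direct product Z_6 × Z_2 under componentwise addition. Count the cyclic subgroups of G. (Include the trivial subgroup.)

A cyclic subgroup of order d is generated by each of its φ(d) elements of order d, so the cyclic subgroups of order d number (#elements of order d)/φ(d).
Cyclic subgroups by order — order 1: 1; order 2: 3; order 3: 1; order 6: 3.
Total: 8.

8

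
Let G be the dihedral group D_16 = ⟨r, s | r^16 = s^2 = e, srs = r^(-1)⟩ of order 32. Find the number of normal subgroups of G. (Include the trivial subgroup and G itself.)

8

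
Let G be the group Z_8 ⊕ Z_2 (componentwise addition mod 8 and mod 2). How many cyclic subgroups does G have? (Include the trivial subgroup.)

A cyclic subgroup of order d is generated by each of its φ(d) elements of order d, so the cyclic subgroups of order d number (#elements of order d)/φ(d).
Cyclic subgroups by order — order 1: 1; order 2: 3; order 4: 2; order 8: 2.
Total: 8.

8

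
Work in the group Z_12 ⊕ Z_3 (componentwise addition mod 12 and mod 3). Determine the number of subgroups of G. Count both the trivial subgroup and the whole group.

|G| = 36, so by Lagrange every subgroup order divides 36. Divisors: 1, 2, 3, 4, 6, 9, 12, 18, 36.
Subgroups by order — order 1: 1; order 2: 1; order 3: 4; order 4: 1; order 6: 4; order 9: 1; order 12: 4; order 18: 1; order 36: 1.
Total: 1 + 1 + 4 + 1 + 4 + 1 + 4 + 1 + 1 = 18.

18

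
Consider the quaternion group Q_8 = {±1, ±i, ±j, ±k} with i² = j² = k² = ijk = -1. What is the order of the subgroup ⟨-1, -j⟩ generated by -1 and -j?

|⟨-1⟩| = 2 and |⟨-j⟩| = 4, so |H| is a multiple of lcm(2, 4) = 4 and divides |G| = 8.
Closing under the operation: H = {1, -1, j, -j}, so |H| = 4.

4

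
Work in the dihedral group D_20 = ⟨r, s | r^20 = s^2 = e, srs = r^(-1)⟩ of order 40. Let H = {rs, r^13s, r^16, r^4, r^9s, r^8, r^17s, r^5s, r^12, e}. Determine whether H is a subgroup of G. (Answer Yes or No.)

|H| = 10 divides |G| = 40, consistent with Lagrange.
H contains the identity, every element's inverse is in H, and H is closed under ·: it is a subgroup.

Yes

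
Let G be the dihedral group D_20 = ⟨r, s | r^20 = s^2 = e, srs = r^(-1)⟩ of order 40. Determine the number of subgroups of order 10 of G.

5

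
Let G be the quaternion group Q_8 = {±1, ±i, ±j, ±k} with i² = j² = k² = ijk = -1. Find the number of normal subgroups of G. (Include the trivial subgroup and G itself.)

6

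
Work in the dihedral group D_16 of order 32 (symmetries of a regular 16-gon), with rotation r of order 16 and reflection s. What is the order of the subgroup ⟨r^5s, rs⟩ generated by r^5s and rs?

8

|⟨r^5s⟩| = 2 and |⟨rs⟩| = 2, so |H| is a multiple of lcm(2, 2) = 2 and divides |G| = 32.
Closing under the operation: H = {e, r^4, r^8, r^12, rs, r^5s, r^9s, r^13s}, so |H| = 8.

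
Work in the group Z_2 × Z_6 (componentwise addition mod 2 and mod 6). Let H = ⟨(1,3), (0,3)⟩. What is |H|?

|⟨(1,3)⟩| = 2 and |⟨(0,3)⟩| = 2, so |H| is a multiple of lcm(2, 2) = 2 and divides |G| = 12.
Closing under the operation: H = {(0,0), (0,3), (1,0), (1,3)}, so |H| = 4.

4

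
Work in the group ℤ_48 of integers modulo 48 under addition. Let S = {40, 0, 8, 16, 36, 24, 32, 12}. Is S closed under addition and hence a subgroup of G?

Closure fails: 32 + 36 = 20 ∉ S. So S is not a subgroup.

No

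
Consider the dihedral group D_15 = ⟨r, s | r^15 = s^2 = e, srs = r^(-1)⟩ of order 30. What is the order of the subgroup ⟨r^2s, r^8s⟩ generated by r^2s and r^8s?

10

|⟨r^2s⟩| = 2 and |⟨r^8s⟩| = 2, so |H| is a multiple of lcm(2, 2) = 2 and divides |G| = 30.
Closing under the operation: H = {e, r^3, r^6, r^9, r^12, r^2s, r^5s, r^8s, r^11s, r^14s}, so |H| = 10.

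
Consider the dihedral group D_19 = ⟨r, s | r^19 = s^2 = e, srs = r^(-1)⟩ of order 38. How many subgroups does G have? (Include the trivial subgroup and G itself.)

22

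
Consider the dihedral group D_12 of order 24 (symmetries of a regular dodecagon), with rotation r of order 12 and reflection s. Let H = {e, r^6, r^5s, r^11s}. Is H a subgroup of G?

Yes

|H| = 4 divides |G| = 24, consistent with Lagrange.
H contains the identity, every element's inverse is in H, and H is closed under ·: it is a subgroup.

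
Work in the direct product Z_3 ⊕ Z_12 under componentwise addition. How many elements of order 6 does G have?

8

An element (a,b) has order lcm(ord(a), ord(b)); count pairs with lcm equal to 6.
Enumerating gives 8 such elements.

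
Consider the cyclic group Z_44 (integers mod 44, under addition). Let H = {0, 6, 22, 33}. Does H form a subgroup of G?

No

33 ∈ H but its inverse 11 ∉ H, so H is not a subgroup.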